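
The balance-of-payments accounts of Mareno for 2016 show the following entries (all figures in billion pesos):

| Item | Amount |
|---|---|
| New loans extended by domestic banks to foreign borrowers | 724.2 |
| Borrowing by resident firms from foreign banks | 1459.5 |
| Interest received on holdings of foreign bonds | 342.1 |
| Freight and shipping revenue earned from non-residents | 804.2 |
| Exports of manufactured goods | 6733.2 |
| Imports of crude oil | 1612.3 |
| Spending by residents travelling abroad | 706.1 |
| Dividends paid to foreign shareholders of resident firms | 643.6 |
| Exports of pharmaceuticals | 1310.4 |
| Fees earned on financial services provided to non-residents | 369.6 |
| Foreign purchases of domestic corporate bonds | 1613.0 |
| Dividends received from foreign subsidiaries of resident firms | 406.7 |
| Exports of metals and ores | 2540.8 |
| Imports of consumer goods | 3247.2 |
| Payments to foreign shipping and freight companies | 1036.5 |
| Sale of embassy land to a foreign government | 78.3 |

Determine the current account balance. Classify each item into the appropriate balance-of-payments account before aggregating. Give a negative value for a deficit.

Goods: 1310.4 - 1612.3 + 2540.8 + 6733.2 - 3247.2 = 5724.9
Services: -1036.5 + 804.2 + 369.6 - 706.1 = -568.8
Primary income: 406.7 - 643.6 + 342.1 = 105.2
Current account = 5724.9 + (-568.8) + 105.2 = 5261.3
(Excluded from the current account — financial account: new loans extended by domestic banks to foreign borrowers 724.2, borrowing by resident firms from foreign banks 1459.5, foreign purchases of domestic corporate bonds 1613.0; capital account: sale of embassy land to a foreign government 78.3.)

5261.3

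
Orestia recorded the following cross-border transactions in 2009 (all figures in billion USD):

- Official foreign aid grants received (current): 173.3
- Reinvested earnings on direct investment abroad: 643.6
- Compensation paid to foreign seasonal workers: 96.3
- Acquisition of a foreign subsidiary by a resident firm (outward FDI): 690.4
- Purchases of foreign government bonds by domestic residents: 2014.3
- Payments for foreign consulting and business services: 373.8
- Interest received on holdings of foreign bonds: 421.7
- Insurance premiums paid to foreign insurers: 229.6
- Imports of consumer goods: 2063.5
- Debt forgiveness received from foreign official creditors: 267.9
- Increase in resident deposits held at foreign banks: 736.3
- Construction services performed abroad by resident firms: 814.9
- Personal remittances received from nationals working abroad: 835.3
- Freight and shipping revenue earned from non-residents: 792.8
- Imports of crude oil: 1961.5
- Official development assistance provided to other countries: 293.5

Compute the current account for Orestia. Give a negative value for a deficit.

-1336.6

Goods: -1961.5 - 2063.5 = -4025.0
Services: -373.8 + 792.8 - 229.6 + 814.9 = 1004.3
Primary income: 643.6 - 96.3 + 421.7 = 969.0
Secondary income: 835.3 + 173.3 - 293.5 = 715.1
Current account = (-4025.0) + 1004.3 + 969.0 + 715.1 = -1336.6
(Excluded from the current account — financial account: acquisition of a foreign subsidiary by a resident firm (outward FDI) 690.4, purchases of foreign government bonds by domestic residents 2014.3, increase in resident deposits held at foreign banks 736.3; capital account: debt forgiveness received from foreign official creditors 267.9.)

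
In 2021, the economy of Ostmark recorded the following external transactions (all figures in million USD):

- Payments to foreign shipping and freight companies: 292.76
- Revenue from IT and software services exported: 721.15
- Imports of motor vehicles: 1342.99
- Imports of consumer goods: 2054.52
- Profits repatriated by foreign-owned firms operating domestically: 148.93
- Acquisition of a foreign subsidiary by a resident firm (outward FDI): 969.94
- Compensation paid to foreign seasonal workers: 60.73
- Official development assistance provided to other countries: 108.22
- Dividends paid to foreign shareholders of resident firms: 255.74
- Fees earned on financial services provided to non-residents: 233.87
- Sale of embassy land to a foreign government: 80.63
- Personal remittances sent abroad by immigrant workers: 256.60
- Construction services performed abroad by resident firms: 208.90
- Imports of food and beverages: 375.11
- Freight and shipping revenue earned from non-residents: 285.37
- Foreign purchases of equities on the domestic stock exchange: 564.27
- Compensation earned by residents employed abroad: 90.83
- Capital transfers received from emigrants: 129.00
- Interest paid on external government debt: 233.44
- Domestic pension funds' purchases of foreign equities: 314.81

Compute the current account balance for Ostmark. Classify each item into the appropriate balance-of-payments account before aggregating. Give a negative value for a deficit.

-3588.92

Goods: -1342.99 - 2054.52 - 375.11 = -3772.62
Services: -292.76 + 721.15 + 285.37 + 233.87 + 208.90 = 1156.53
Primary income: -255.74 - 60.73 - 148.93 + 90.83 - 233.44 = -608.01
Secondary income: -256.60 - 108.22 = -364.82
Current account = (-3772.62) + 1156.53 + (-608.01) + (-364.82) = -3588.92
(Excluded from the current account — financial account: acquisition of a foreign subsidiary by a resident firm (outward FDI) 969.94, foreign purchases of equities on the domestic stock exchange 564.27, domestic pension funds' purchases of foreign equities 314.81; capital account: sale of embassy land to a foreign government 80.63, capital transfers received from emigrants 129.00.)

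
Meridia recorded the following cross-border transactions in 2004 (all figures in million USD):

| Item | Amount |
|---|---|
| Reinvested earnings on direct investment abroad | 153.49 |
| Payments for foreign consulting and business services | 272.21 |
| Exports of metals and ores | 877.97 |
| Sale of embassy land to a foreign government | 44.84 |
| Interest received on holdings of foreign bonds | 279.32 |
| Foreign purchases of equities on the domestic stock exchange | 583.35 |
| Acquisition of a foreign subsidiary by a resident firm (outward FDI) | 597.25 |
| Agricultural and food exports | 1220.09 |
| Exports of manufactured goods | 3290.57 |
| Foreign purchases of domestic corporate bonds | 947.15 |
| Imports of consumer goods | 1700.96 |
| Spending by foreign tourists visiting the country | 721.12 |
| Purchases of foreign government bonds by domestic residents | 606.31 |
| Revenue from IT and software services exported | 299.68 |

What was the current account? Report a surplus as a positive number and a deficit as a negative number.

4869.07

Goods: -1700.96 + 877.97 + 1220.09 + 3290.57 = 3687.67
Services: 299.68 - 272.21 + 721.12 = 748.59
Primary income: 153.49 + 279.32 = 432.81
Current account = 3687.67 + 748.59 + 432.81 = 4869.07
(Excluded from the current account — capital account: sale of embassy land to a foreign government 44.84; financial account: foreign purchases of equities on the domestic stock exchange 583.35, acquisition of a foreign subsidiary by a resident firm (outward FDI) 597.25, foreign purchases of domestic corporate bonds 947.15, purchases of foreign government bonds by domestic residents 606.31.)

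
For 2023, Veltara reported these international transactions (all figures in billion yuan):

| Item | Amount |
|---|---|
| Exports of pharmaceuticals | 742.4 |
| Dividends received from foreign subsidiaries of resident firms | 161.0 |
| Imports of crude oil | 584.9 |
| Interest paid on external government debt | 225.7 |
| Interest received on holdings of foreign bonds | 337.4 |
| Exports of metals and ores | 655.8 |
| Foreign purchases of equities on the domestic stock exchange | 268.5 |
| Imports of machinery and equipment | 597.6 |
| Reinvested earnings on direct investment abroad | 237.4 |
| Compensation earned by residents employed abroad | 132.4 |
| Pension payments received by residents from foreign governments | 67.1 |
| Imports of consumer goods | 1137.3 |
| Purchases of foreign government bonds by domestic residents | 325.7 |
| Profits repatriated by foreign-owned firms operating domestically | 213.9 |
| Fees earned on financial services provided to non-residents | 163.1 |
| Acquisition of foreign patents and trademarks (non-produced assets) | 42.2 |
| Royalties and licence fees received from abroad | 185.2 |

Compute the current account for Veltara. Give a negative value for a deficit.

-77.6

Goods: -597.6 + 742.4 - 1137.3 - 584.9 + 655.8 = -921.6
Services: 163.1 + 185.2 = 348.3
Primary income: 161.0 - 225.7 + 132.4 + 337.4 + 237.4 - 213.9 = 428.6
Secondary income: 67.1
Current account = (-921.6) + 348.3 + 428.6 + 67.1 = -77.6
(Excluded from the current account — financial account: foreign purchases of equities on the domestic stock exchange 268.5, purchases of foreign government bonds by domestic residents 325.7; capital account: acquisition of foreign patents and trademarks (non-produced assets) 42.2.)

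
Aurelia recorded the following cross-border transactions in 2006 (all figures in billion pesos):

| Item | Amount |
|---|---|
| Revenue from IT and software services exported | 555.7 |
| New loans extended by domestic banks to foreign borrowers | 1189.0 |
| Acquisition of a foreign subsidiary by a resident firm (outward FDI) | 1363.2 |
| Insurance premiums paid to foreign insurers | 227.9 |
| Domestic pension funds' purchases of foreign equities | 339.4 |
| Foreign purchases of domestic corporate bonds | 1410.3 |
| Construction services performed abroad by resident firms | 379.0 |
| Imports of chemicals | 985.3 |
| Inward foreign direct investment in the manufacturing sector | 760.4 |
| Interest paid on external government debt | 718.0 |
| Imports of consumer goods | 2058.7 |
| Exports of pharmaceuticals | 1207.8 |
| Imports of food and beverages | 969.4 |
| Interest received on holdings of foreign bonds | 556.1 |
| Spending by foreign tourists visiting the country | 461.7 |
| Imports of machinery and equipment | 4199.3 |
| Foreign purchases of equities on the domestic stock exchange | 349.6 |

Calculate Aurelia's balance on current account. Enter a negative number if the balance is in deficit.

Goods: -2058.7 + 1207.8 - 4199.3 - 969.4 - 985.3 = -7004.9
Services: 555.7 + 379.0 - 227.9 + 461.7 = 1168.5
Primary income: 556.1 - 718.0 = -161.9
Current account = (-7004.9) + 1168.5 + (-161.9) = -5998.3
(Excluded from the current account — financial account: new loans extended by domestic banks to foreign borrowers 1189.0, acquisition of a foreign subsidiary by a resident firm (outward FDI) 1363.2, domestic pension funds' purchases of foreign equities 339.4, foreign purchases of domestic corporate bonds 1410.3, inward foreign direct investment in the manufacturing sector 760.4, foreign purchases of equities on the domestic stock exchange 349.6.)

-5998.3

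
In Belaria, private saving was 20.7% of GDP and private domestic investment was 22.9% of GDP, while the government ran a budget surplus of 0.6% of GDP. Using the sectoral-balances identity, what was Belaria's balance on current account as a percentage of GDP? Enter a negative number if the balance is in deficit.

-1.6

By the sectoral-balances identity, CA = (S_private - I) + (T - G).
Private balance = 20.7 - 22.9 = -2.2
Government balance (T - G) = 0.6
CA = -2.2 + 0.6 = -1.6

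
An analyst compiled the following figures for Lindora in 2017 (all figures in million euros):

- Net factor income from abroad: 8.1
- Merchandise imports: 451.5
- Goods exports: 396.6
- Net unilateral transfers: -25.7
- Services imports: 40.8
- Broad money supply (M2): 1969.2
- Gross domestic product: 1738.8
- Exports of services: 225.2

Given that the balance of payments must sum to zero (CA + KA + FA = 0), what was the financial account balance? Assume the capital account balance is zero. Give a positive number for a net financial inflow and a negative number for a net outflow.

-111.9

Goods balance = 396.6 - 451.5 = -54.9
Services balance = 225.2 - 40.8 = 184.4
Trade balance (goods + services) = -54.9 + 184.4 = 129.5
Net primary income = 8.1
Net secondary income = -25.7
Current account = 129.5 + 8.1 + (-25.7) = 111.9
Financial account = -(111.9) = -111.9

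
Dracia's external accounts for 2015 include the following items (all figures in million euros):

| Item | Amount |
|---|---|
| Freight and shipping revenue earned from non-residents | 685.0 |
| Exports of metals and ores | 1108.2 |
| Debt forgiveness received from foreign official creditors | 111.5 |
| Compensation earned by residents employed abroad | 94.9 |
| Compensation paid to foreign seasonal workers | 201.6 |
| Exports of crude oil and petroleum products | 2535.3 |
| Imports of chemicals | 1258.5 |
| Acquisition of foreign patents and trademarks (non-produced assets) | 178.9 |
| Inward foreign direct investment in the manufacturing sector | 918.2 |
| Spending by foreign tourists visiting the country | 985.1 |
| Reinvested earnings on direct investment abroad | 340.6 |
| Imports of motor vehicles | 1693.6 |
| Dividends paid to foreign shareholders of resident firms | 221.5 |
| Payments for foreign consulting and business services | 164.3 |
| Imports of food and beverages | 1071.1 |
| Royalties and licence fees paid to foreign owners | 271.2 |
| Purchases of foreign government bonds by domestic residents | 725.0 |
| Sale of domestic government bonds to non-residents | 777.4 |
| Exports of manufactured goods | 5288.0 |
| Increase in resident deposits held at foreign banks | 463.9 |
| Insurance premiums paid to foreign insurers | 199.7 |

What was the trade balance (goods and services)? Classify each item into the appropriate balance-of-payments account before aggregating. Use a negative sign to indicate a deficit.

5943.2

Goods: -1071.1 + 5288.0 + 1108.2 + 2535.3 - 1693.6 - 1258.5 = 4908.3
Services: -271.2 + 685.0 + 985.1 - 199.7 - 164.3 = 1034.9
Trade balance = 4908.3 + 1034.9 = 5943.2
(Excluded from the trade balance — capital account: debt forgiveness received from foreign official creditors 111.5, acquisition of foreign patents and trademarks (non-produced assets) 178.9; primary income: compensation earned by residents employed abroad 94.9, compensation paid to foreign seasonal workers 201.6, reinvested earnings on direct investment abroad 340.6, dividends paid to foreign shareholders of resident firms 221.5; financial account: inward foreign direct investment in the manufacturing sector 918.2, purchases of foreign government bonds by domestic residents 725.0, sale of domestic government bonds to non-residents 777.4, increase in resident deposits held at foreign banks 463.9.)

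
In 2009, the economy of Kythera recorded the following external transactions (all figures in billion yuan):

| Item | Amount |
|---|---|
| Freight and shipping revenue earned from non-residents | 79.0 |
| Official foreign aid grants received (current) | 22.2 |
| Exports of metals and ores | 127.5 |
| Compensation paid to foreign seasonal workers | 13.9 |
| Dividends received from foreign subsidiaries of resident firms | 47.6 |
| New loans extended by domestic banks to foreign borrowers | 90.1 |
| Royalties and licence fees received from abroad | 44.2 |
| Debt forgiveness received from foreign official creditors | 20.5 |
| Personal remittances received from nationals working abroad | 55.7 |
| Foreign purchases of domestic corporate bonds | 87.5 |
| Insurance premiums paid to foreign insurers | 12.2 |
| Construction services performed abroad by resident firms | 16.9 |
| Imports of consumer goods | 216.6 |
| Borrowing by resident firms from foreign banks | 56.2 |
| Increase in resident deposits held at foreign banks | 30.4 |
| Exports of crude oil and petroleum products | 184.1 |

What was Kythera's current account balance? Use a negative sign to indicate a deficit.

334.5

Goods: 127.5 + 184.1 - 216.6 = 95.0
Services: 16.9 - 12.2 + 79.0 + 44.2 = 127.9
Primary income: 47.6 - 13.9 = 33.7
Secondary income: 22.2 + 55.7 = 77.9
Current account = 95.0 + 127.9 + 33.7 + 77.9 = 334.5
(Excluded from the current account — financial account: new loans extended by domestic banks to foreign borrowers 90.1, foreign purchases of domestic corporate bonds 87.5, borrowing by resident firms from foreign banks 56.2, increase in resident deposits held at foreign banks 30.4; capital account: debt forgiveness received from foreign official creditors 20.5.)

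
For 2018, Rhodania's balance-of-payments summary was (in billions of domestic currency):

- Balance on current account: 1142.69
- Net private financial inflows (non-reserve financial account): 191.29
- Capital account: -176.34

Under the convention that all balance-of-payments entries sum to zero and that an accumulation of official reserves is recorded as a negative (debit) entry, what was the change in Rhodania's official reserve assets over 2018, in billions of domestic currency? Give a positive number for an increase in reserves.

Official reserve transactions balance = -(1142.69 + (-176.34) + 191.29) = -1157.64
An accumulation of reserves is recorded as a debit (negative entry), so the change in the stock of reserves is the negative of that balance.
Change in official reserves = -(-1157.64) = 1157.64

1157.64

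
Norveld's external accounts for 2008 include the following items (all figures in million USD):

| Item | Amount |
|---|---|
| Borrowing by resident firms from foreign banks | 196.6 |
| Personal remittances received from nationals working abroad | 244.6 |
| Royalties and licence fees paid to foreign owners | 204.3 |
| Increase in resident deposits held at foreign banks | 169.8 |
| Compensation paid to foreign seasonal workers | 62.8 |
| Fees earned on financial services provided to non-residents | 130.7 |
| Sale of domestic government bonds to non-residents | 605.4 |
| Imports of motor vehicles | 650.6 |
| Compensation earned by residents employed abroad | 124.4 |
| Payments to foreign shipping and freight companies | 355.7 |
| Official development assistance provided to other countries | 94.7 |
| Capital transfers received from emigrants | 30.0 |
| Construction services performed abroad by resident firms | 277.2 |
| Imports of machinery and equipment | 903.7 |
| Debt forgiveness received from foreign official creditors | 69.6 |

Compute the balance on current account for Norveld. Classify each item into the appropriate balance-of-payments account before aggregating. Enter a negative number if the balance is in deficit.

Goods: -903.7 - 650.6 = -1554.3
Services: 277.2 - 355.7 - 204.3 + 130.7 = -152.1
Primary income: 124.4 - 62.8 = 61.6
Secondary income: 244.6 - 94.7 = 149.9
Current account = (-1554.3) + (-152.1) + 61.6 + 149.9 = -1494.9
(Excluded from the current account — financial account: borrowing by resident firms from foreign banks 196.6, increase in resident deposits held at foreign banks 169.8, sale of domestic government bonds to non-residents 605.4; capital account: capital transfers received from emigrants 30.0, debt forgiveness received from foreign official creditors 69.6.)

-1494.9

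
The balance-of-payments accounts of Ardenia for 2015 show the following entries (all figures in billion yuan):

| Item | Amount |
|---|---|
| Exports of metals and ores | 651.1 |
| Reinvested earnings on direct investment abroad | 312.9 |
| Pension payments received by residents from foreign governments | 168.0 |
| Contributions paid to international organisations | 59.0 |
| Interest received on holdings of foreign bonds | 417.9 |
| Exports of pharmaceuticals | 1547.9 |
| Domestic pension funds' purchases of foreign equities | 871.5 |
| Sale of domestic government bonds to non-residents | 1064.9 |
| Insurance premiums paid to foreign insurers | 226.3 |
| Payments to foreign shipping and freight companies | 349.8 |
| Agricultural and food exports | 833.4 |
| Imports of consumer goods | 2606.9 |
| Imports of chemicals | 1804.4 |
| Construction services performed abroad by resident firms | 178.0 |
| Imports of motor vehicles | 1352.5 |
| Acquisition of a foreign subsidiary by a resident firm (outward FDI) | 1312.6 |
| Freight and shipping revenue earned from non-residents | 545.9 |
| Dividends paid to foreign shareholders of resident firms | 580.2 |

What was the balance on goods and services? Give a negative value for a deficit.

Goods: 1547.9 - 1352.5 - 2606.9 + 651.1 + 833.4 - 1804.4 = -2731.4
Services: 178.0 - 226.3 - 349.8 + 545.9 = 147.8
Trade balance = -2731.4 + 147.8 = -2583.6
(Excluded from the trade balance — primary income: reinvested earnings on direct investment abroad 312.9, interest received on holdings of foreign bonds 417.9, dividends paid to foreign shareholders of resident firms 580.2; secondary income: pension payments received by residents from foreign governments 168.0, contributions paid to international organisations 59.0; financial account: domestic pension funds' purchases of foreign equities 871.5, sale of domestic government bonds to non-residents 1064.9, acquisition of a foreign subsidiary by a resident firm (outward FDI) 1312.6.)

-2583.6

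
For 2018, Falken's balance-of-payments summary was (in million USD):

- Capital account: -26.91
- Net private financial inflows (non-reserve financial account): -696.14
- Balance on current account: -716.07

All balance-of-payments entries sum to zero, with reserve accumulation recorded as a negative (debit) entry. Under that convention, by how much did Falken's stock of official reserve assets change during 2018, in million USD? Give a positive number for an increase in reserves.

Official reserve transactions balance = -((-716.07) + (-26.91) + (-696.14)) = 1439.12
An accumulation of reserves is recorded as a debit (negative entry), so the change in the stock of reserves is the negative of that balance.
Change in official reserves = -(1439.12) = -1439.12

-1439.12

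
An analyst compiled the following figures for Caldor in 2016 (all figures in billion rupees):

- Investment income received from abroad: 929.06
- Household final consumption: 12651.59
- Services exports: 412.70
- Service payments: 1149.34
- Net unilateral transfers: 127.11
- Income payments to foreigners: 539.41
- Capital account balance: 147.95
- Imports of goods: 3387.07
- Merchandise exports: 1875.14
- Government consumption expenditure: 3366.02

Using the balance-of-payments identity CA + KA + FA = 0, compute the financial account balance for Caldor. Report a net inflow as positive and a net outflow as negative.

Goods balance = 1875.14 - 3387.07 = -1511.93
Services balance = 412.70 - 1149.34 = -736.64
Trade balance (goods + services) = -1511.93 + (-736.64) = -2248.57
Net primary income = 929.06 - 539.41 = 389.65
Net secondary income = 127.11
Current account = -2248.57 + 389.65 + 127.11 = -1731.81
Financial account = -(-1731.81 + 147.95) = 1583.86

1583.86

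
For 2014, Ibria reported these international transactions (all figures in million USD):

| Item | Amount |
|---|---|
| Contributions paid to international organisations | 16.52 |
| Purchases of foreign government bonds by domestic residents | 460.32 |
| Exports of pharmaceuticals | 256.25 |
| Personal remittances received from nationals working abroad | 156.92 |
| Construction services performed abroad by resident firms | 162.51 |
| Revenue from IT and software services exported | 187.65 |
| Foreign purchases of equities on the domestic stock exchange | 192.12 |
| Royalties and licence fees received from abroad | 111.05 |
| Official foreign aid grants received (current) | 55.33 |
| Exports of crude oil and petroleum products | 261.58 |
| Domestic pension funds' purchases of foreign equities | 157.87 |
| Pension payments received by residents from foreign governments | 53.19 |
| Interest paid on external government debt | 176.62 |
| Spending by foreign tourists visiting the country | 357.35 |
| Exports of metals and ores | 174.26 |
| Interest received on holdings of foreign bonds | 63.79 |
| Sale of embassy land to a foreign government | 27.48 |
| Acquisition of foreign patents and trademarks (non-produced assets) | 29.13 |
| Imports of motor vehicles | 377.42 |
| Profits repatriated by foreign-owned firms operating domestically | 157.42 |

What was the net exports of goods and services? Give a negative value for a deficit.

1133.23

Goods: 261.58 + 174.26 - 377.42 + 256.25 = 314.67
Services: 187.65 + 111.05 + 357.35 + 162.51 = 818.56
Trade balance = 314.67 + 818.56 = 1133.23
(Excluded from the trade balance — secondary income: contributions paid to international organisations 16.52, personal remittances received from nationals working abroad 156.92, official foreign aid grants received (current) 55.33, pension payments received by residents from foreign governments 53.19; financial account: purchases of foreign government bonds by domestic residents 460.32, foreign purchases of equities on the domestic stock exchange 192.12, domestic pension funds' purchases of foreign equities 157.87; primary income: interest paid on external government debt 176.62, interest received on holdings of foreign bonds 63.79, profits repatriated by foreign-owned firms operating domestically 157.42; capital account: sale of embassy land to a foreign government 27.48, acquisition of foreign patents and trademarks (non-produced assets) 29.13.)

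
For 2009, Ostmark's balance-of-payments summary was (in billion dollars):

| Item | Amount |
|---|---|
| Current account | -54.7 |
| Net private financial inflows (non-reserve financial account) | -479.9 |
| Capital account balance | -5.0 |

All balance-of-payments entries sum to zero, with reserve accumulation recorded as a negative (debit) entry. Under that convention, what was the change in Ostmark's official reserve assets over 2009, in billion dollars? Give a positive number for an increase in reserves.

-539.6

Official reserve transactions balance = -((-54.7) + (-5.0) + (-479.9)) = 539.6
An accumulation of reserves is recorded as a debit (negative entry), so the change in the stock of reserves is the negative of that balance.
Change in official reserves = -(539.6) = -539.6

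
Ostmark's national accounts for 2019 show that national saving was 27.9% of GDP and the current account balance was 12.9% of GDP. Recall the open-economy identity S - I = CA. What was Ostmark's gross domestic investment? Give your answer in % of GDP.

S - I = CA (net lending to the rest of the world).
I = S - CA = 27.9 - 12.9 = 15.0

15.0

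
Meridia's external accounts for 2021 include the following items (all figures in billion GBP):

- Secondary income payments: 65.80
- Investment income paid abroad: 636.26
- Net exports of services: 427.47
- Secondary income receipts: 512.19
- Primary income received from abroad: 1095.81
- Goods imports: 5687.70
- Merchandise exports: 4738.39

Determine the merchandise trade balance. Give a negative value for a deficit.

Goods balance = 4738.39 - 5687.70 = -949.31

-949.31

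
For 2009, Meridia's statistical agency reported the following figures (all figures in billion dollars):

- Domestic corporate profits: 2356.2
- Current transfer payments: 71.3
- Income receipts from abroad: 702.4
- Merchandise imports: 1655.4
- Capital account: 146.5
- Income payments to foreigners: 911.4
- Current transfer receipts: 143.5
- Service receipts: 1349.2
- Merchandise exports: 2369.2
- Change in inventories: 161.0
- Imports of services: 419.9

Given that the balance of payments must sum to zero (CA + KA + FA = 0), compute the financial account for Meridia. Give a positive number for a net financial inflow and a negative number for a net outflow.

Goods balance = 2369.2 - 1655.4 = 713.8
Services balance = 1349.2 - 419.9 = 929.3
Trade balance (goods + services) = 713.8 + 929.3 = 1643.1
Net primary income = 702.4 - 911.4 = -209.0
Net secondary income = 143.5 - 71.3 = 72.2
Current account = 1643.1 + (-209.0) + 72.2 = 1506.3
Financial account = -(1506.3 + 146.5) = -1652.8

-1652.8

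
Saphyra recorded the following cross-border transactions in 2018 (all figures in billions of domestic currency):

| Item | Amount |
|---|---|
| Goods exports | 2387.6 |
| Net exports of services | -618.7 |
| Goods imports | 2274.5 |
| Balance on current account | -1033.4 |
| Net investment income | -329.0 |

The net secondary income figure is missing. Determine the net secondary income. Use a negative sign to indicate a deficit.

Current account = goods balance + services balance + net primary income + net secondary income
Sum of the known components = -834.6
Net secondary income = CA - (known components) = -1033.4 - (-834.6) = -198.8

-198.8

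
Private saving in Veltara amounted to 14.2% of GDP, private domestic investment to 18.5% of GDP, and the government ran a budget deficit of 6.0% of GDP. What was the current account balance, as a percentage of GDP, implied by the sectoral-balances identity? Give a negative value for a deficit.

By the sectoral-balances identity, CA = (S_private - I) + (T - G).
Private balance = 14.2 - 18.5 = -4.3
Government balance (T - G) = -6.0
CA = -4.3 + (-6.0) = -10.3

-10.3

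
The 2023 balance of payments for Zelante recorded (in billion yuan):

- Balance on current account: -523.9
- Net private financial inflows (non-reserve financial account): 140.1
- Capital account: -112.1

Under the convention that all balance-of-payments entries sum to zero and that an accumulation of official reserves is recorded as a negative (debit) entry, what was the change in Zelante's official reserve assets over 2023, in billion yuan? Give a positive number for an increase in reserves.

Official reserve transactions balance = -((-523.9) + (-112.1) + 140.1) = 495.9
An accumulation of reserves is recorded as a debit (negative entry), so the change in the stock of reserves is the negative of that balance.
Change in official reserves = -(495.9) = -495.9

-495.9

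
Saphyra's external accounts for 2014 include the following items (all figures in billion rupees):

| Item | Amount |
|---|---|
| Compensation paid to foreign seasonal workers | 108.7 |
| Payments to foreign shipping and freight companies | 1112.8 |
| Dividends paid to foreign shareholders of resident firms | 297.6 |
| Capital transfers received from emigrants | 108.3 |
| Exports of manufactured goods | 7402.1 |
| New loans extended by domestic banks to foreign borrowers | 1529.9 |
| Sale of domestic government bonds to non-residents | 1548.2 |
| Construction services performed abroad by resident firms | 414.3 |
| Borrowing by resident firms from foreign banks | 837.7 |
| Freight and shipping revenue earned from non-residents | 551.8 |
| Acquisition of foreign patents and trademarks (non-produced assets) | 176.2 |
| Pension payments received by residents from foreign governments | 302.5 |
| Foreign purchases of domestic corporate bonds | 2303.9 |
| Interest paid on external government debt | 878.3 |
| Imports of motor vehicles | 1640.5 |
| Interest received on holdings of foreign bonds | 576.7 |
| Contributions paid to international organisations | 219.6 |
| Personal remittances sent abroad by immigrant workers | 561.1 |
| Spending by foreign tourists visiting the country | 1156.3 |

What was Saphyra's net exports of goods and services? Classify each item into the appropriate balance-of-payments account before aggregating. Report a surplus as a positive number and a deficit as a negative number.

6771.2

Goods: 7402.1 - 1640.5 = 5761.6
Services: 414.3 + 1156.3 - 1112.8 + 551.8 = 1009.6
Trade balance = 5761.6 + 1009.6 = 6771.2
(Excluded from the trade balance — primary income: compensation paid to foreign seasonal workers 108.7, dividends paid to foreign shareholders of resident firms 297.6, interest paid on external government debt 878.3, interest received on holdings of foreign bonds 576.7; capital account: capital transfers received from emigrants 108.3, acquisition of foreign patents and trademarks (non-produced assets) 176.2; financial account: new loans extended by domestic banks to foreign borrowers 1529.9, sale of domestic government bonds to non-residents 1548.2, borrowing by resident firms from foreign banks 837.7, foreign purchases of domestic corporate bonds 2303.9; secondary income: pension payments received by residents from foreign governments 302.5, contributions paid to international organisations 219.6, personal remittances sent abroad by immigrant workers 561.1.)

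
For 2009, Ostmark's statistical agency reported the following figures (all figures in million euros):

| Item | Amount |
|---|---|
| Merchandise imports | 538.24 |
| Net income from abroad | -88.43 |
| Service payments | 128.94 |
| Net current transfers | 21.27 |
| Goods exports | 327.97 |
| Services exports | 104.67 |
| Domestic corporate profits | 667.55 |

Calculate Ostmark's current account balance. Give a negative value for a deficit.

-301.70

Goods balance = 327.97 - 538.24 = -210.27
Services balance = 104.67 - 128.94 = -24.27
Trade balance (goods + services) = -210.27 + (-24.27) = -234.54
Net primary income = -88.43
Net secondary income = 21.27
Current account = -234.54 + (-88.43) + 21.27 = -301.70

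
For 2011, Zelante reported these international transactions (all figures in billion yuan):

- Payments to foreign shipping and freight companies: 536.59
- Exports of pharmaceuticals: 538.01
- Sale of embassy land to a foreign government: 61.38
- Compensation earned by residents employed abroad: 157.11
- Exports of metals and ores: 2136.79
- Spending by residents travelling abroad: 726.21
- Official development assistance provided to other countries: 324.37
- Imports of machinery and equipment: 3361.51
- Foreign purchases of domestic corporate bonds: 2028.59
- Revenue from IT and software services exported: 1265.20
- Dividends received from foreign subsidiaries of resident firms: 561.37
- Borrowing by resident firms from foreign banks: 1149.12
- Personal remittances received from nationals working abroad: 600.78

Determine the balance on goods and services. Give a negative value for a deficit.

-684.31

Goods: 538.01 + 2136.79 - 3361.51 = -686.71
Services: -536.59 - 726.21 + 1265.20 = 2.40
Trade balance = -686.71 + 2.40 = -684.31
(Excluded from the trade balance — capital account: sale of embassy land to a foreign government 61.38; primary income: compensation earned by residents employed abroad 157.11, dividends received from foreign subsidiaries of resident firms 561.37; secondary income: official development assistance provided to other countries 324.37, personal remittances received from nationals working abroad 600.78; financial account: foreign purchases of domestic corporate bonds 2028.59, borrowing by resident firms from foreign banks 1149.12.)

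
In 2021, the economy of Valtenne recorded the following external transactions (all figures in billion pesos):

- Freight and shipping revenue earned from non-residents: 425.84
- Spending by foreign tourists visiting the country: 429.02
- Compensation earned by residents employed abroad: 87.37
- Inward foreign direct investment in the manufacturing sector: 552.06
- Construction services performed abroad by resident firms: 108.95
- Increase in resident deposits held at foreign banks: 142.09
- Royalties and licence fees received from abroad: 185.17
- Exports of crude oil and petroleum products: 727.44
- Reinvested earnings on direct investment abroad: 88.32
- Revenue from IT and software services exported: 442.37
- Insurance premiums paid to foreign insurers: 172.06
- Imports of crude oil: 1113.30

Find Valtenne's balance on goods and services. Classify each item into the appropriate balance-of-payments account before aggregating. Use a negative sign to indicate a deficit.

Goods: 727.44 - 1113.30 = -385.86
Services: -172.06 + 185.17 + 442.37 + 425.84 + 429.02 + 108.95 = 1419.29
Trade balance = -385.86 + 1419.29 = 1033.43
(Excluded from the trade balance — primary income: compensation earned by residents employed abroad 87.37, reinvested earnings on direct investment abroad 88.32; financial account: inward foreign direct investment in the manufacturing sector 552.06, increase in resident deposits held at foreign banks 142.09.)

1033.43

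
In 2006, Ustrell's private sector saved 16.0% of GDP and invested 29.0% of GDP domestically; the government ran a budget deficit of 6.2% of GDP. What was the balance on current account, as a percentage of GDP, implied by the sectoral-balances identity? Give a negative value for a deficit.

-19.2

By the sectoral-balances identity, CA = (S_private - I) + (T - G).
Private balance = 16.0 - 29.0 = -13.0
Government balance (T - G) = -6.2
CA = -13.0 + (-6.2) = -19.2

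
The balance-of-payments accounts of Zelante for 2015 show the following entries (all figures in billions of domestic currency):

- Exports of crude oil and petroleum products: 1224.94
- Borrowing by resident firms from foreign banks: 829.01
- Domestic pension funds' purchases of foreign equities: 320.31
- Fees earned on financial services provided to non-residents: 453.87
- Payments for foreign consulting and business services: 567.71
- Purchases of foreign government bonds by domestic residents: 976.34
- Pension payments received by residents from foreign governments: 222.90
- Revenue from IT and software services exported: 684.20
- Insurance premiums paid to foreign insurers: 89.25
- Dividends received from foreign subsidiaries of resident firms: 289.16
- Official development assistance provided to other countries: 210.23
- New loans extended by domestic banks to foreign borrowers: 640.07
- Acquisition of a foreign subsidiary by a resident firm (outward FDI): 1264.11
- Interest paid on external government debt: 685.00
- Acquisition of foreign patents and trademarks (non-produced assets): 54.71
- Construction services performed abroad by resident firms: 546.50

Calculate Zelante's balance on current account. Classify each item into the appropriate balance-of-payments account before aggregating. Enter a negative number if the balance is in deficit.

Goods: 1224.94
Services: 546.50 + 453.87 - 567.71 - 89.25 + 684.20 = 1027.61
Primary income: 289.16 - 685.00 = -395.84
Secondary income: 222.90 - 210.23 = 12.67
Current account = 1224.94 + 1027.61 + (-395.84) + 12.67 = 1869.38
(Excluded from the current account — financial account: borrowing by resident firms from foreign banks 829.01, domestic pension funds' purchases of foreign equities 320.31, purchases of foreign government bonds by domestic residents 976.34, new loans extended by domestic banks to foreign borrowers 640.07, acquisition of a foreign subsidiary by a resident firm (outward FDI) 1264.11; capital account: acquisition of foreign patents and trademarks (non-produced assets) 54.71.)

1869.38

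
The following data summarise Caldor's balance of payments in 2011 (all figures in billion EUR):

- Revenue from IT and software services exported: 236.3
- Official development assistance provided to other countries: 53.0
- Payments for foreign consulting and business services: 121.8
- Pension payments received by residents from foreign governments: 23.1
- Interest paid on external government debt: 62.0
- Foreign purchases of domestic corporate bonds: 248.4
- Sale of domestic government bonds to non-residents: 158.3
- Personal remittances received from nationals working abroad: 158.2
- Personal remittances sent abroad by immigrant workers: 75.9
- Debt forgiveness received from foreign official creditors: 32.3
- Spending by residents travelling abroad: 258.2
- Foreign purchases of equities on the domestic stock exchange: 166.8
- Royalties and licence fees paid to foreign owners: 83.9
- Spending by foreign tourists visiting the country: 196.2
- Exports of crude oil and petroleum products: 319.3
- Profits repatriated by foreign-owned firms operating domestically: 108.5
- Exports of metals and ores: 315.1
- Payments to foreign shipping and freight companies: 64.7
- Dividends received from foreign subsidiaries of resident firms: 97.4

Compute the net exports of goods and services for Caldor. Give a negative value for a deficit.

Goods: 315.1 + 319.3 = 634.4
Services: -64.7 + 236.3 - 121.8 - 83.9 - 258.2 + 196.2 = -96.1
Trade balance = 634.4 + (-96.1) = 538.3
(Excluded from the trade balance — secondary income: official development assistance provided to other countries 53.0, pension payments received by residents from foreign governments 23.1, personal remittances received from nationals working abroad 158.2, personal remittances sent abroad by immigrant workers 75.9; primary income: interest paid on external government debt 62.0, profits repatriated by foreign-owned firms operating domestically 108.5, dividends received from foreign subsidiaries of resident firms 97.4; financial account: foreign purchases of domestic corporate bonds 248.4, sale of domestic government bonds to non-residents 158.3, foreign purchases of equities on the domestic stock exchange 166.8; capital account: debt forgiveness received from foreign official creditors 32.3.)

538.3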